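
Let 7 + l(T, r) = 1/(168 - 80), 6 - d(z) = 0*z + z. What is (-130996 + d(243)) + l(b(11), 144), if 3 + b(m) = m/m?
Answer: -11549119/88 ≈ -1.3124e+5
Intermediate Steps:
b(m) = -2 (b(m) = -3 + m/m = -3 + 1 = -2)
d(z) = 6 - z (d(z) = 6 - (0*z + z) = 6 - (0 + z) = 6 - z)
l(T, r) = -615/88 (l(T, r) = -7 + 1/(168 - 80) = -7 + 1/88 = -615/88)
(-130996 + d(243)) + l(b(11), 144) = (-130996 + (6 - 1*243)) - 615/88 = (-130996 + (6 - 243)) - 615/88 = (-130996 - 237) - 615/88 = -131233 - 615/88 = -11549119/88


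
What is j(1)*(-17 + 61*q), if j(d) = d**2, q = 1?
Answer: 44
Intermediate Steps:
j(1)*(-17 + 61*q) = 1**2*(-17 + 61*1) = 1*(-17 + 61) = 1*44 = 44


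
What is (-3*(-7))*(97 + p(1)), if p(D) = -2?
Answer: 1995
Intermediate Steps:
(-3*(-7))*(97 + p(1)) = (-3*(-7))*(97 - 2) = 21*95 = 1995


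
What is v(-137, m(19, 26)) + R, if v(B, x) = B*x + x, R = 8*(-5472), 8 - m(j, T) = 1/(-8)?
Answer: -44881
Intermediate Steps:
m(j, T) = 65/8 (m(j, T) = 8 - 1/(-8) = 8 - 1*(-⅛) = 8 + ⅛ = 65/8)
R = -43776
v(B, x) = x + B*x
v(-137, m(19, 26)) + R = 65*(1 - 137)/8 - 43776 = (65/8)*(-136) - 43776 = -1105 - 43776 = -44881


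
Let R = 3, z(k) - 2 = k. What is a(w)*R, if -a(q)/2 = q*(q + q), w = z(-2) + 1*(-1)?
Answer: -12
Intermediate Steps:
z(k) = 2 + k
w = -1 (w = (2 - 2) + 1*(-1) = 0 - 1 = -1)
a(q) = -4*q**2 (a(q) = -2*q*(q + q) = -2*q*2*q = -4*q**2)
a(w)*R = -4*(-1)**2*3 = -4*1*3 = -4*3 = -12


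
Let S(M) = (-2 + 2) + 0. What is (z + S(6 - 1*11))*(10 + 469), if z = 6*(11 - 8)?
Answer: 8622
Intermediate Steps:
z = 18 (z = 6*3 = 18)
S(M) = 0 (S(M) = 0 + 0 = 0)
(z + S(6 - 1*11))*(10 + 469) = (18 + 0)*(10 + 469) = 18*479 = 8622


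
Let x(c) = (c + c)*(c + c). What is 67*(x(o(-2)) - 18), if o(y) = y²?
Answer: 3082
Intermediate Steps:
x(c) = 4*c² (x(c) = (2*c)*(2*c) = 4*c²)
67*(x(o(-2)) - 18) = 67*(4*((-2)²)² - 18) = 67*(4*4² - 18) = 67*(4*16 - 18) = 67*(64 - 18) = 67*46 = 3082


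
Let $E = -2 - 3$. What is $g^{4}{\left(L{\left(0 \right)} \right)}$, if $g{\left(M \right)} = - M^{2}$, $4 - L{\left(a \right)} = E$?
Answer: $43046721$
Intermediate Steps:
$E = -5$ ($E = -2 - 3 = -5$)
$L{\left(a \right)} = 9$ ($L{\left(a \right)} = 4 - -5 = 4 + 5 = 9$)
$g^{4}{\left(L{\left(0 \right)} \right)} = \left(- 9^{2}\right)^{4} = \left(\left(-1\right) 81\right)^{4} = \left(-81\right)^{4} = 43046721$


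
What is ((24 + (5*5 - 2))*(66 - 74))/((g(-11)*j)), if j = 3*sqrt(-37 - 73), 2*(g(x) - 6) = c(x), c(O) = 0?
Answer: 94*I*sqrt(110)/495 ≈ 1.9917*I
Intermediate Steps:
g(x) = 6 (g(x) = 6 + (1/2)*0 = 6 + 0 = 6)
j = 3*I*sqrt(110) (j = 3*sqrt(-110) = 3*(I*sqrt(110)) = 3*I*sqrt(110) ≈ 31.464*I)
((24 + (5*5 - 2))*(66 - 74))/((g(-11)*j)) = ((24 + (5*5 - 2))*(66 - 74))/((6*(3*I*sqrt(110)))) = ((24 + (25 - 2))*(-8))/((18*I*sqrt(110))) = ((24 + 23)*(-8))*(-I*sqrt(110)/1980) = (47*(-8))*(-I*sqrt(110)/1980) = -(-94)*I*sqrt(110)/495 = 94*I*sqrt(110)/495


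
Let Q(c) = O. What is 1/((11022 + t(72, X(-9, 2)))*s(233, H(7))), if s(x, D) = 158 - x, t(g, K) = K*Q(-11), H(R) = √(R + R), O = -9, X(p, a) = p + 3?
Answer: -1/830700 ≈ -1.2038e-6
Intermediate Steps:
X(p, a) = 3 + p
Q(c) = -9
H(R) = √2*√R (H(R) = √(2*R) = √2*√R)
t(g, K) = -9*K (t(g, K) = K*(-9) = -9*K)
1/((11022 + t(72, X(-9, 2)))*s(233, H(7))) = 1/((11022 - 9*(3 - 9))*(158 - 1*233)) = 1/((11022 - 9*(-6))*(158 - 233)) = 1/((11022 + 54)*(-75)) = -1/75/11076 = (1/11076)*(-1/75) = -1/830700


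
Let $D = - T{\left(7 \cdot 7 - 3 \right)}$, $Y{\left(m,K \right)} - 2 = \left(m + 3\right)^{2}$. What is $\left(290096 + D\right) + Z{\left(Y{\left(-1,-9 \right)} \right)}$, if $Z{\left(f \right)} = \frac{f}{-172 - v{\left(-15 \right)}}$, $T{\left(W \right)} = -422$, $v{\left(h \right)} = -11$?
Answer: $\frac{46773392}{161} \approx 2.9052 \cdot 10^{5}$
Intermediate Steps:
$Y{\left(m,K \right)} = 2 + \left(3 + m\right)^{2}$ ($Y{\left(m,K \right)} = 2 + \left(m + 3\right)^{2} = 2 + \left(3 + m\right)^{2}$)
$D = 422$ ($D = \left(-1\right) \left(-422\right) = 422$)
$Z{\left(f \right)} = - \frac{f}{161}$ ($Z{\left(f \right)} = \frac{f}{-172 - -11} = \frac{f}{-172 + 11} = \frac{f}{-161} = f \left(- \frac{1}{161}\right) = - \frac{f}{161}$)
$\left(290096 + D\right) + Z{\left(Y{\left(-1,-9 \right)} \right)} = \left(290096 + 422\right) - \frac{2 + \left(3 - 1\right)^{2}}{161} = 290518 - \frac{2 + 2^{2}}{161} = 290518 - \frac{2 + 4}{161} = 290518 - \frac{6}{161} = \frac{46773392}{161}$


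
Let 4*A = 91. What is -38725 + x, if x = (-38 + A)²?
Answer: -615879/16 ≈ -38492.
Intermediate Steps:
A = 91/4 (A = (¼)*91 = 91/4 ≈ 22.750)
x = 3721/16 (x = (-38 + 91/4)² = (-61/4)² = 3721/16 ≈ 232.56)
-38725 + x = -38725 + 3721/16 = -615879/16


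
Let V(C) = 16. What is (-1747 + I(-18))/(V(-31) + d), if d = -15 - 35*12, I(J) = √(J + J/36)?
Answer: 1747/419 - I*√74/838 ≈ 4.1694 - 0.010265*I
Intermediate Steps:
I(J) = √37*√J/6 (I(J) = √(J + J*(1/36)) = √(J + J/36) = √(37*J/36) = √37*√J/6)
d = -435 (d = -15 - 420 = -435)
(-1747 + I(-18))/(V(-31) + d) = (-1747 + √37*√(-18)/6)/(16 - 435) = (-1747 + √37*(3*I*√2)/6)/(-419) = (-1747 + I*√74/2)*(-1/419) = 1747/419 - I*√74/838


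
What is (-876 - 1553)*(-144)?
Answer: 349776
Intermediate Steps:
(-876 - 1553)*(-144) = -2429*(-144) = 349776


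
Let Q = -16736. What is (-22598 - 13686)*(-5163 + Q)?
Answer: 794583316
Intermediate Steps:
(-22598 - 13686)*(-5163 + Q) = (-22598 - 13686)*(-5163 - 16736) = -36284*(-21899) = 794583316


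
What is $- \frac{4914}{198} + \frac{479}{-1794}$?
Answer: $- \frac{495031}{19734} \approx -25.085$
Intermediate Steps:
$- \frac{4914}{198} + \frac{479}{-1794} = \left(-4914\right) \frac{1}{198} + 479 \left(- \frac{1}{1794}\right) = - \frac{273}{11} - \frac{479}{1794} = - \frac{495031}{19734}$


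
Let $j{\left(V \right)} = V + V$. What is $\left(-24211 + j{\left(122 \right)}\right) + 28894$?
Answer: $4927$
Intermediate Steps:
$j{\left(V \right)} = 2 V$
$\left(-24211 + j{\left(122 \right)}\right) + 28894 = \left(-24211 + 2 \cdot 122\right) + 28894 = \left(-24211 + 244\right) + 28894 = -23967 + 28894 = 4927$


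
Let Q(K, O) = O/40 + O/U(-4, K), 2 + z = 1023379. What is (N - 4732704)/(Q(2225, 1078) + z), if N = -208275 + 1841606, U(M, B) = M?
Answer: -61987460/20462689 ≈ -3.0293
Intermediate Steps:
z = 1023377 (z = -2 + 1023379 = 1023377)
Q(K, O) = -9*O/40 (Q(K, O) = O/40 + O/(-4) = O*(1/40) + O*(-¼) = O/40 - O/4 = -9*O/40)
N = 1633331
(N - 4732704)/(Q(2225, 1078) + z) = (1633331 - 4732704)/(-9/40*1078 + 1023377) = -3099373/(-4851/20 + 1023377) = -3099373/20462689/20 = -3099373*20/20462689 = -61987460/20462689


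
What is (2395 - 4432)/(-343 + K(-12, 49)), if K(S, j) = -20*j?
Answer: 97/63 ≈ 1.5397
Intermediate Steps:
(2395 - 4432)/(-343 + K(-12, 49)) = (2395 - 4432)/(-343 - 20*49) = -2037/(-343 - 980) = -2037/(-1323) = -2037*(-1/1323) = 97/63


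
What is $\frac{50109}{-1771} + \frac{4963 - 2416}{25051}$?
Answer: $- \frac{1250769822}{44365321} \approx -28.193$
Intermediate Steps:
$\frac{50109}{-1771} + \frac{4963 - 2416}{25051} = 50109 \left(- \frac{1}{1771}\right) + \left(4963 - 2416\right) \frac{1}{25051} = - \frac{50109}{1771} + 2547 \cdot \frac{1}{25051} = - \frac{50109}{1771} + \frac{2547}{25051} = - \frac{1250769822}{44365321}$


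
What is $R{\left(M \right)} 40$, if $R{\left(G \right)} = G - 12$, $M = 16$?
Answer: $160$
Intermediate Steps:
$R{\left(G \right)} = -12 + G$ ($R{\left(G \right)} = G - 12 = -12 + G$)
$R{\left(M \right)} 40 = \left(-12 + 16\right) 40 = 4 \cdot 40 = 160$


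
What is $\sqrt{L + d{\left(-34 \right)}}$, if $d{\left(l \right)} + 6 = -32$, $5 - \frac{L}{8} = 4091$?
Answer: $i \sqrt{32726} \approx 180.9 i$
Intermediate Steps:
$L = -32688$ ($L = 40 - 32728 = -32688$)
$d{\left(l \right)} = -38$ ($d{\left(l \right)} = -6 - 32 = -38$)
$\sqrt{L + d{\left(-34 \right)}} = \sqrt{-32688 - 38} = \sqrt{-32726} = i \sqrt{32726}$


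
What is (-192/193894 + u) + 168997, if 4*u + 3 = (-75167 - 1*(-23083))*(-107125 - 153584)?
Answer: 1316486312968943/387788 ≈ 3.3949e+9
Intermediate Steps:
u = 13578767553/4 (u = -¾ + ((-75167 - 1*(-23083))*(-107125 - 153584))/4 = -¾ + ((-75167 + 23083)*(-260709))/4 = -¾ + (-52084*(-260709))/4 = -¾ + (¼)*13578767556 = -¾ + 3394691889 = 13578767553/4 ≈ 3.3947e+9)
(-192/193894 + u) + 168997 = (-192/193894 + 13578767553/4) + 168997 = (-192*1/193894 + 13578767553/4) + 168997 = (-96/96947 + 13578767553/4) + 168997 = 1316420777960307/387788 + 168997 = 1316486312968943/387788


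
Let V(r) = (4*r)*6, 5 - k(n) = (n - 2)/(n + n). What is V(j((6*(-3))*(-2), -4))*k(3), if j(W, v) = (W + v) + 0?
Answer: 3712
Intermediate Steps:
j(W, v) = W + v
k(n) = 5 - (-2 + n)/(2*n) (k(n) = 5 - (n - 2)/(n + n) = 5 - (-2 + n)/(2*n))
V(r) = 24*r
V(j((6*(-3))*(-2), -4))*k(3) = (24*((6*(-3))*(-2) - 4))*(9/2 + 1/3) = (24*(-18*(-2) - 4))*(9/2 + ⅓) = (24*(36 - 4))*(29/6) = (24*32)*(29/6) = 768*(29/6) = 3712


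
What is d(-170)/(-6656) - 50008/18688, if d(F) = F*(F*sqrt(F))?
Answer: -6251/2336 - 7225*I*sqrt(170)/1664 ≈ -2.6759 - 56.612*I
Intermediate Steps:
d(F) = F**(5/2) (d(F) = F*F**(3/2) = F**(5/2))
d(-170)/(-6656) - 50008/18688 = (-170)**(5/2)/(-6656) - 50008/18688 = (28900*I*sqrt(170))*(-1/6656) - 50008*1/18688 = -7225*I*sqrt(170)/1664 - 6251/2336 = -6251/2336 - 7225*I*sqrt(170)/1664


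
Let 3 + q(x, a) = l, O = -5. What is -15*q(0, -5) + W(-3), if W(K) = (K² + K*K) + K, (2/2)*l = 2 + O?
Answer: 105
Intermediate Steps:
l = -3 (l = 2 - 5 = -3)
q(x, a) = -6 (q(x, a) = -3 - 3 = -6)
W(K) = K + 2*K² (W(K) = (K² + K²) + K = 2*K² + K = K + 2*K²)
-15*q(0, -5) + W(-3) = -15*(-6) - 3*(1 + 2*(-3)) = 90 - 3*(1 - 6) = 90 - 3*(-5) = 90 + 15 = 105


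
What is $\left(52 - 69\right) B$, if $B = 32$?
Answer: $-544$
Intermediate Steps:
$\left(52 - 69\right) B = \left(52 - 69\right) 32 = \left(-17\right) 32 = -544$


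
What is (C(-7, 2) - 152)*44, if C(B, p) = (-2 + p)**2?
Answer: -6688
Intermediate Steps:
(C(-7, 2) - 152)*44 = ((-2 + 2)**2 - 152)*44 = (0**2 - 152)*44 = (0 - 152)*44 = -152*44 = -6688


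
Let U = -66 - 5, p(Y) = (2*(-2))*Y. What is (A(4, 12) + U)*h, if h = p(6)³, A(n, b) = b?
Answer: 815616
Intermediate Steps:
p(Y) = -4*Y
U = -71
h = -13824 (h = (-4*6)³ = (-24)³ = -13824)
(A(4, 12) + U)*h = (12 - 71)*(-13824) = -59*(-13824) = 815616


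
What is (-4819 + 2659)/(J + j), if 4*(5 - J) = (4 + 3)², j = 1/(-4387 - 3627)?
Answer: 2308032/7747 ≈ 297.93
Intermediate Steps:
j = -1/8014 (j = 1/(-8014) = -1/8014 ≈ -0.00012478)
J = -29/4 (J = 5 - (4 + 3)²/4 = 5 - ¼*7² = 5 - ¼*49 = 5 - 49/4 = -29/4 ≈ -7.2500)
(-4819 + 2659)/(J + j) = (-4819 + 2659)/(-29/4 - 1/8014) = -2160/(-116205/16028) = -2160*(-16028/116205) = 2308032/7747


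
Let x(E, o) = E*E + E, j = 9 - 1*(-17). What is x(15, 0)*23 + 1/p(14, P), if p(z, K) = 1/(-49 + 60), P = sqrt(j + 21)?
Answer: 5531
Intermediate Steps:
j = 26 (j = 9 + 17 = 26)
x(E, o) = E + E**2 (x(E, o) = E**2 + E = E + E**2)
P = sqrt(47) (P = sqrt(26 + 21) = sqrt(47) ≈ 6.8557)
p(z, K) = 1/11
x(15, 0)*23 + 1/p(14, P) = (15*(1 + 15))*23 + 1/(1/11) = (15*16)*23 + 11 = 240*23 + 11 = 5520 + 11 = 5531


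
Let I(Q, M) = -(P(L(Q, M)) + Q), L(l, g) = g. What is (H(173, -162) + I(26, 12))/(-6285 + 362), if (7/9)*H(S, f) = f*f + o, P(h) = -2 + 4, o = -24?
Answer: -235784/41461 ≈ -5.6869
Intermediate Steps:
P(h) = 2
H(S, f) = -216/7 + 9*f**2/7 (H(S, f) = 9*(f*f - 24)/7 = 9*(f**2 - 24)/7 = 9*(-24 + f**2)/7 = -216/7 + 9*f**2/7)
I(Q, M) = -2 - Q (I(Q, M) = -(2 + Q) = -2 - Q)
(H(173, -162) + I(26, 12))/(-6285 + 362) = ((-216/7 + (9/7)*(-162)**2) + (-2 - 1*26))/(-6285 + 362) = ((-216/7 + (9/7)*26244) + (-2 - 26))/(-5923) = ((-216/7 + 236196/7) - 28)*(-1/5923) = (235980/7 - 28)*(-1/5923) = (235784/7)*(-1/5923) = -235784/41461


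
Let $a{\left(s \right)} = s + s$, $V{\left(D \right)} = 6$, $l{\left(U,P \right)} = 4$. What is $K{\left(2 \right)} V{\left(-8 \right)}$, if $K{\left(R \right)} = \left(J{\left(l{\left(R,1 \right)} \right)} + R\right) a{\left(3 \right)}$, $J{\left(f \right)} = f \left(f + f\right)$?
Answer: $1224$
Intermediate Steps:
$J{\left(f \right)} = 2 f^{2}$ ($J{\left(f \right)} = f 2 f = 2 f^{2}$)
$a{\left(s \right)} = 2 s$
$K{\left(R \right)} = 192 + 6 R$ ($K{\left(R \right)} = \left(2 \cdot 4^{2} + R\right) 2 \cdot 3 = \left(2 \cdot 16 + R\right) 6 = \left(32 + R\right) 6 = 192 + 6 R$)
$K{\left(2 \right)} V{\left(-8 \right)} = \left(192 + 6 \cdot 2\right) 6 = \left(192 + 12\right) 6 = 204 \cdot 6 = 1224$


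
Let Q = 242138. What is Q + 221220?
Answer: 463358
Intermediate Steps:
Q + 221220 = 242138 + 221220 = 463358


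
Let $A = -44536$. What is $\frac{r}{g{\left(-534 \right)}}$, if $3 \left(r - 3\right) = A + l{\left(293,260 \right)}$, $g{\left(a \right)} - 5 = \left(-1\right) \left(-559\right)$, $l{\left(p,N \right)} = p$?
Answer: $- \frac{22117}{846} \approx -26.143$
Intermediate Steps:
$g{\left(a \right)} = 564$ ($g{\left(a \right)} = 5 - -559 = 5 + 559 = 564$)
$r = - \frac{44234}{3}$ ($r = 3 + \frac{-44536 + 293}{3} = 3 + \frac{1}{3} \left(-44243\right) = 3 - \frac{44243}{3} = - \frac{44234}{3} \approx -14745.0$)
$\frac{r}{g{\left(-534 \right)}} = - \frac{44234}{3 \cdot 564} = \left(- \frac{44234}{3}\right) \frac{1}{564} = - \frac{22117}{846}$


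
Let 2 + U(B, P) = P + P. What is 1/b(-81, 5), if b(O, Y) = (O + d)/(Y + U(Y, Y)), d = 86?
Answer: 13/5 ≈ 2.6000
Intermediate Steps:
U(B, P) = -2 + 2*P (U(B, P) = -2 + (P + P) = -2 + 2*P)
b(O, Y) = (86 + O)/(-2 + 3*Y) (b(O, Y) = (O + 86)/(Y + (-2 + 2*Y)) = (86 + O)/(-2 + 3*Y))
1/b(-81, 5) = 1/((86 - 81)/(-2 + 3*5)) = 1/(5/(-2 + 15)) = 1/(5/13) = 13/5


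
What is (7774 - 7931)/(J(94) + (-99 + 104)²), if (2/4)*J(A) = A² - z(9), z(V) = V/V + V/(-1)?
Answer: -157/17713 ≈ -0.0088635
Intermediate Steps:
z(V) = 1 - V (z(V) = 1 + V*(-1) = 1 - V)
J(A) = 16 + 2*A² (J(A) = 2*(A² - (1 - 1*9)) = 2*(A² - (1 - 9)) = 2*(A² - 1*(-8)) = 2*(A² + 8) = 2*(8 + A²) = 16 + 2*A²)
(7774 - 7931)/(J(94) + (-99 + 104)²) = (7774 - 7931)/((16 + 2*94²) + (-99 + 104)²) = -157/((16 + 2*8836) + 5²) = -157/((16 + 17672) + 25) = -157/(17688 + 25) = -157/17713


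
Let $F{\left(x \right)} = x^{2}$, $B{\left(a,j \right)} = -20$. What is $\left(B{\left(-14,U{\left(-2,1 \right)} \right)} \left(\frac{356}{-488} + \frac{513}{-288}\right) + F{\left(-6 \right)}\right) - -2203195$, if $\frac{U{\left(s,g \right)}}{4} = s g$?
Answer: $\frac{1075201233}{488} \approx 2.2033 \cdot 10^{6}$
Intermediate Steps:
$U{\left(s,g \right)} = 4 g s$ ($U{\left(s,g \right)} = 4 s g = 4 g s$)
$\left(B{\left(-14,U{\left(-2,1 \right)} \right)} \left(\frac{356}{-488} + \frac{513}{-288}\right) + F{\left(-6 \right)}\right) - -2203195 = \left(- 20 \left(\frac{356}{-488} + \frac{513}{-288}\right) + \left(-6\right)^{2}\right) - -2203195 = \left(- 20 \left(356 \left(- \frac{1}{488}\right) + 513 \left(- \frac{1}{288}\right)\right) + 36\right) + 2203195 = \left(- 20 \left(- \frac{89}{122} - \frac{57}{32}\right) + 36\right) + 2203195 = \left(\left(-20\right) \left(- \frac{4901}{1952}\right) + 36\right) + 2203195 = \left(\frac{24505}{488} + 36\right) + 2203195 = \frac{42073}{488} + 2203195 = \frac{1075201233}{488}$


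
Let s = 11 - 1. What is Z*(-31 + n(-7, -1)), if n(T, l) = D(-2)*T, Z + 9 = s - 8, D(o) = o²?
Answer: 413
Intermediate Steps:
s = 10
Z = -7 (Z = -9 + (10 - 8) = -9 + 2 = -7)
n(T, l) = 4*T (n(T, l) = (-2)²*T = 4*T)
Z*(-31 + n(-7, -1)) = -7*(-31 + 4*(-7)) = -7*(-31 - 28) = -7*(-59) = 413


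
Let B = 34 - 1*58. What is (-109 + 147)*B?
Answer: -912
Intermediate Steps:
B = -24 (B = 34 - 58 = -24)
(-109 + 147)*B = (-109 + 147)*(-24) = 38*(-24) = -912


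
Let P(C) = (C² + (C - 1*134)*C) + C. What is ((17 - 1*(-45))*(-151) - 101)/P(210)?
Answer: -9463/60270 ≈ -0.15701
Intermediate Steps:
P(C) = C + C² + C*(-134 + C) (P(C) = (C² + (C - 134)*C) + C = (C² + (-134 + C)*C) + C = (C² + C*(-134 + C)) + C = C + C² + C*(-134 + C))
((17 - 1*(-45))*(-151) - 101)/P(210) = ((17 - 1*(-45))*(-151) - 101)/((210*(-133 + 2*210))) = ((17 + 45)*(-151) - 101)/((210*(-133 + 420))) = (62*(-151) - 101)/((210*287)) = (-9362 - 101)/60270 = -9463*1/60270 = -9463/60270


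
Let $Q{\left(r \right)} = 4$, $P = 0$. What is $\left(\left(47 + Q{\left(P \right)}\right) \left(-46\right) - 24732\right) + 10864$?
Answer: $-16214$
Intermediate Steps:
$\left(\left(47 + Q{\left(P \right)}\right) \left(-46\right) - 24732\right) + 10864 = \left(\left(47 + 4\right) \left(-46\right) - 24732\right) + 10864 = \left(51 \left(-46\right) - 24732\right) + 10864 = \left(-2346 - 24732\right) + 10864 = -27078 + 10864 = -16214$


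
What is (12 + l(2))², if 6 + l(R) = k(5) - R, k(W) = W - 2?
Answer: 49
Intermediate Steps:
k(W) = -2 + W
l(R) = -3 - R (l(R) = -6 + ((-2 + 5) - R) = -6 + (3 - R) = -3 - R)
(12 + l(2))² = (12 + (-3 - 1*2))² = (12 + (-3 - 2))² = (12 - 5)² = 7² = 49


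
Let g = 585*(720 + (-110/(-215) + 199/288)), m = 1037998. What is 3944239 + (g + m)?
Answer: 7436097357/1376 ≈ 5.4041e+6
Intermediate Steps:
g = 580539245/1376 (g = 585*(720 + (-110*(-1/215) + 199*(1/288))) = 585*(720 + (22/43 + 199/288)) = 585*(720 + 14893/12384) = 585*(8931373/12384) = 580539245/1376 ≈ 4.2190e+5)
3944239 + (g + m) = 3944239 + (580539245/1376 + 1037998) = 3944239 + 2008824493/1376 = 7436097357/1376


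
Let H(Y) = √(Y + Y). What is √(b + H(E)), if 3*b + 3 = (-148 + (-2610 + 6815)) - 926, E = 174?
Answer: √(9384 + 18*√87)/3 ≈ 32.578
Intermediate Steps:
H(Y) = √2*√Y (H(Y) = √(2*Y) = √2*√Y)
b = 3128/3 (b = -1 + ((-148 + (-2610 + 6815)) - 926)/3 = -1 + ((-148 + 4205) - 926)/3 = -1 + (4057 - 926)/3 = -1 + (⅓)*3131 = -1 + 3131/3 = 3128/3 ≈ 1042.7)
√(b + H(E)) = √(3128/3 + √2*√174) = √(3128/3 + 2*√87)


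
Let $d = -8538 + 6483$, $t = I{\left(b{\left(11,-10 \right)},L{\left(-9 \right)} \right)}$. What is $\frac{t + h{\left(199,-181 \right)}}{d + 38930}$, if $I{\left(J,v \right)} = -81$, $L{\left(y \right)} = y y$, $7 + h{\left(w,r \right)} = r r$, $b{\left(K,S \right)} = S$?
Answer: $\frac{32673}{36875} \approx 0.88605$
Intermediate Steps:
$h{\left(w,r \right)} = -7 + r^{2}$ ($h{\left(w,r \right)} = -7 + r r = -7 + r^{2}$)
$L{\left(y \right)} = y^{2}$
$t = -81$
$d = -2055$
$\frac{t + h{\left(199,-181 \right)}}{d + 38930} = \frac{-81 - \left(7 - \left(-181\right)^{2}\right)}{-2055 + 38930} = \frac{-81 + \left(-7 + 32761\right)}{36875} = \left(-81 + 32754\right) \frac{1}{36875} = 32673 \cdot \frac{1}{36875} = \frac{32673}{36875}$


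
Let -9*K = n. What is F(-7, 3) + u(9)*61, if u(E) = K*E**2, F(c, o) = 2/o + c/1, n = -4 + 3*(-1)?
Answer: 11510/3 ≈ 3836.7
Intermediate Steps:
n = -7 (n = -4 - 3 = -7)
K = 7/9 (K = -1/9*(-7) = 7/9 ≈ 0.77778)
F(c, o) = c + 2/o (F(c, o) = 2/o + c*1 = 2/o + c = c + 2/o)
u(E) = 7*E**2/9
F(-7, 3) + u(9)*61 = (-7 + 2/3) + ((7/9)*9**2)*61 = (-7 + 2*(1/3)) + ((7/9)*81)*61 = (-7 + 2/3) + 63*61 = -19/3 + 3843 = 11510/3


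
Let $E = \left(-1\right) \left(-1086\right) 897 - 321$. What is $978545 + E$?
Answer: $1952366$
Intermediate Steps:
$E = 973821$ ($E = 1086 \cdot 897 - 321 = 974142 - 321 = 973821$)
$978545 + E = 978545 + 973821 = 1952366$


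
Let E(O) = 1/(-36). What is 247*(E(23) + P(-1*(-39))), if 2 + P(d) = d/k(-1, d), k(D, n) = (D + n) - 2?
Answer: -4199/18 ≈ -233.28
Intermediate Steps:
k(D, n) = -2 + D + n
E(O) = -1/36
P(d) = -2 + d/(-3 + d) (P(d) = -2 + d/(-2 - 1 + d) = -2 + d/(-3 + d))
247*(E(23) + P(-1*(-39))) = 247*(-1/36 + (6 - (-1)*(-39))/(-3 - 1*(-39))) = 247*(-1/36 + (6 - 1*39)/(-3 + 39)) = 247*(-1/36 + (6 - 39)/36) = 247*(-1/36 + (1/36)*(-33)) = 247*(-1/36 - 11/12) = 247*(-17/18) = -4199/18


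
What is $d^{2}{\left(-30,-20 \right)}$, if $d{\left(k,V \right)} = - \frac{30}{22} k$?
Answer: $\frac{202500}{121} \approx 1673.6$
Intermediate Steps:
$d{\left(k,V \right)} = - \frac{15 k}{11}$ ($d{\left(k,V \right)} = \left(-30\right) \frac{1}{22} k = - \frac{15 k}{11}$)
$d^{2}{\left(-30,-20 \right)} = \left(\left(- \frac{15}{11}\right) \left(-30\right)\right)^{2} = \left(\frac{450}{11}\right)^{2} = \frac{202500}{121}$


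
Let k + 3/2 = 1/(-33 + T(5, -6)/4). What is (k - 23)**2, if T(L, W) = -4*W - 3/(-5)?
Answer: 694480609/1153476 ≈ 602.08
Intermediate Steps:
T(L, W) = 3/5 - 4*W (T(L, W) = -4*W - 3*(-1/5) = -4*W + 3/5 = 3/5 - 4*W)
k = -1651/1074 (k = -3/2 + 1/(-33 + (3/5 - 4*(-6))/4) = -3/2 + 1/(-33 + (3/5 + 24)*(1/4)) = -3/2 + 1/(-33 + (123/5)*(1/4)) = -3/2 + 1/(-33 + 123/20) = -3/2 + 1/(-537/20) = -3/2 - 20/537 = -1651/1074 ≈ -1.5372)
(k - 23)**2 = (-1651/1074 - 23)**2 = (-26353/1074)**2 = 694480609/1153476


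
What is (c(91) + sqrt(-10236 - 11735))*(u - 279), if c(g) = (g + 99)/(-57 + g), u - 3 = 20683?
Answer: 1938665/17 + 20407*I*sqrt(21971) ≈ 1.1404e+5 + 3.0249e+6*I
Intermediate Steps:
u = 20686 (u = 3 + 20683 = 20686)
c(g) = (99 + g)/(-57 + g)
(c(91) + sqrt(-10236 - 11735))*(u - 279) = ((99 + 91)/(-57 + 91) + sqrt(-10236 - 11735))*(20686 - 279) = (190/34 + sqrt(-21971))*20407 = ((1/34)*190 + I*sqrt(21971))*20407 = (95/17 + I*sqrt(21971))*20407 = 1938665/17 + 20407*I*sqrt(21971)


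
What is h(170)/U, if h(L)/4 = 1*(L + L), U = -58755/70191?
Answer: -6363984/3917 ≈ -1624.7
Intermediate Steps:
U = -19585/23397 (U = -58755*1/70191 = -19585/23397 ≈ -0.83707)
h(L) = 8*L (h(L) = 4*(1*(L + L)) = 4*(1*(2*L)) = 4*(2*L) = 8*L)
h(170)/U = (8*170)/(-19585/23397) = 1360*(-23397/19585) = -6363984/3917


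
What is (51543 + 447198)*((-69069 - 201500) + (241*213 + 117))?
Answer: -109283629179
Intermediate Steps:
(51543 + 447198)*((-69069 - 201500) + (241*213 + 117)) = 498741*(-270569 + (51333 + 117)) = 498741*(-270569 + 51450) = 498741*(-219119) = -109283629179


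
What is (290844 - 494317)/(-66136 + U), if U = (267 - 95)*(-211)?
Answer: 203473/102428 ≈ 1.9865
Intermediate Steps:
U = -36292 (U = 172*(-211) = -36292)
(290844 - 494317)/(-66136 + U) = (290844 - 494317)/(-66136 - 36292) = -203473/(-102428) = -203473*(-1/102428) = 203473/102428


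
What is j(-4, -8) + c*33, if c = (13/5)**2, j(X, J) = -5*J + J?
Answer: 6377/25 ≈ 255.08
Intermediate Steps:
j(X, J) = -4*J
c = 169/25 (c = (13*(1/5))**2 = (13/5)**2 = 169/25 ≈ 6.7600)
j(-4, -8) + c*33 = -4*(-8) + (169/25)*33 = 32 + 5577/25 = 6377/25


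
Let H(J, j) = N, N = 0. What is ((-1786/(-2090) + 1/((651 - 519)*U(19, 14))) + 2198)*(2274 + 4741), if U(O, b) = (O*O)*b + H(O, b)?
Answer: 10290425814943/667128 ≈ 1.5425e+7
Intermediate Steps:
H(J, j) = 0
U(O, b) = b*O² (U(O, b) = (O*O)*b + 0 = O²*b + 0 = b*O² + 0 = b*O²)
((-1786/(-2090) + 1/((651 - 519)*U(19, 14))) + 2198)*(2274 + 4741) = ((-1786/(-2090) + 1/((651 - 519)*((14*19²)))) + 2198)*(2274 + 4741) = ((-1786*(-1/2090) + 1/(132*((14*361)))) + 2198)*7015 = ((47/55 + (1/132)/5054) + 2198)*7015 = ((47/55 + (1/132)*(1/5054)) + 2198)*7015 = ((47/55 + 1/667128) + 2198)*7015 = (2850461/3335640 + 2198)*7015 = (7334587181/3335640)*7015 = 10290425814943/667128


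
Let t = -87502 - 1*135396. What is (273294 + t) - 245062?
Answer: -194666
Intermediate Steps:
t = -222898 (t = -87502 - 135396 = -222898)
(273294 + t) - 245062 = (273294 - 222898) - 245062 = 50396 - 245062 = -194666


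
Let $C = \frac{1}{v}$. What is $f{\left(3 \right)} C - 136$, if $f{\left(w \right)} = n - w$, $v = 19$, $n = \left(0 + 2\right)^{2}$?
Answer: $- \frac{2583}{19} \approx -135.95$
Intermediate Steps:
$n = 4$ ($n = 2^{2} = 4$)
$f{\left(w \right)} = 4 - w$
$C = \frac{1}{19} \approx 0.052632$
$f{\left(3 \right)} C - 136 = \left(4 - 3\right) \frac{1}{19} - 136 = 1 \cdot \frac{1}{19} - 136 = \frac{1}{19} - 136 = - \frac{2583}{19}$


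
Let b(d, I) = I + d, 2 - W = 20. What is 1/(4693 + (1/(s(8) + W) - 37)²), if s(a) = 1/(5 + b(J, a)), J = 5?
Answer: 104329/632872958 ≈ 0.00016485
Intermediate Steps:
W = -18 (W = 2 - 1*20 = 2 - 20 = -18)
s(a) = 1/(10 + a) (s(a) = 1/(5 + (a + 5)) = 1/(5 + (5 + a)) = 1/(10 + a))
1/(4693 + (1/(s(8) + W) - 37)²) = 1/(4693 + (1/(1/(10 + 8) - 18) - 37)²) = 1/(4693 + (1/(1/18 - 18) - 37)²) = 1/(4693 + (1/(-323/18) - 37)²) = 1/(4693 + (-18/323 - 37)²) = 1/(4693 + (-11969/323)²) = 1/(4693 + 143256961/104329) = 1/(632872958/104329) = 104329/632872958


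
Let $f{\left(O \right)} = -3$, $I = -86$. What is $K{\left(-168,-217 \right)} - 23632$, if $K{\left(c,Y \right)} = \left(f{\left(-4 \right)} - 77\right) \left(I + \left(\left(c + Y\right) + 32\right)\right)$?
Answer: $11488$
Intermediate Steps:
$K{\left(c,Y \right)} = 4320 - 80 Y - 80 c$ ($K{\left(c,Y \right)} = \left(-3 - 77\right) \left(-86 + \left(\left(c + Y\right) + 32\right)\right) = - 80 \left(-86 + \left(\left(Y + c\right) + 32\right)\right) = - 80 \left(-86 + \left(32 + Y + c\right)\right) = - 80 \left(-54 + Y + c\right) = 4320 - 80 Y - 80 c$)
$K{\left(-168,-217 \right)} - 23632 = \left(4320 - -17360 - -13440\right) - 23632 = \left(4320 + 17360 + 13440\right) - 23632 = 35120 - 23632 = 11488$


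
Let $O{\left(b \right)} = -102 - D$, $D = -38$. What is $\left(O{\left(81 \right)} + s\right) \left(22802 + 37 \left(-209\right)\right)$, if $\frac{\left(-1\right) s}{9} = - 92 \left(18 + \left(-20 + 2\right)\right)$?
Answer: $-964416$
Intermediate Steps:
$O{\left(b \right)} = -64$ ($O{\left(b \right)} = -102 - -38 = -102 + 38 = -64$)
$s = 0$ ($s = - 9 \left(- 92 \left(18 + \left(-20 + 2\right)\right)\right) = - 9 \left(- 92 \left(18 - 18\right)\right) = - 9 \left(\left(-92\right) 0\right) = \left(-9\right) 0 = 0$)
$\left(O{\left(81 \right)} + s\right) \left(22802 + 37 \left(-209\right)\right) = \left(-64 + 0\right) \left(22802 + 37 \left(-209\right)\right) = - 64 \left(22802 - 7733\right) = \left(-64\right) 15069 = -964416$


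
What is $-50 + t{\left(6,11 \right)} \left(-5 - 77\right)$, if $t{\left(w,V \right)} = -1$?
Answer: $32$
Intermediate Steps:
$-50 + t{\left(6,11 \right)} \left(-5 - 77\right) = -50 - \left(-5 - 77\right) = -50 - -82 = -50 + 82 = 32$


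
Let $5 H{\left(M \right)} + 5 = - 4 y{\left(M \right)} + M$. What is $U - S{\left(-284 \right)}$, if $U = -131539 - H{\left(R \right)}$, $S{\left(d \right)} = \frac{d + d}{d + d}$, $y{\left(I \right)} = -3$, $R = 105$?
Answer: $- \frac{657812}{5} \approx -1.3156 \cdot 10^{5}$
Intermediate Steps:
$H{\left(M \right)} = \frac{7}{5} + \frac{M}{5}$ ($H{\left(M \right)} = -1 + \frac{\left(-4\right) \left(-3\right) + M}{5} = -1 + \frac{12 + M}{5} = -1 + \left(\frac{12}{5} + \frac{M}{5}\right) = \frac{7}{5} + \frac{M}{5}$)
$S{\left(d \right)} = 1$ ($S{\left(d \right)} = \frac{2 d}{2 d} = 2 d \frac{1}{2 d} = 1$)
$U = - \frac{657807}{5}$ ($U = -131539 - \left(\frac{7}{5} + \frac{1}{5} \cdot 105\right) = -131539 - \left(\frac{7}{5} + 21\right) = -131539 - \frac{112}{5} = - \frac{657807}{5} \approx -1.3156 \cdot 10^{5}$)
$U - S{\left(-284 \right)} = - \frac{657807}{5} - 1 = - \frac{657812}{5}$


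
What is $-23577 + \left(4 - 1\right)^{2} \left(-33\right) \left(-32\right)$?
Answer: $-14073$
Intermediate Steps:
$-23577 + \left(4 - 1\right)^{2} \left(-33\right) \left(-32\right) = -23577 + 3^{2} \left(-33\right) \left(-32\right) = -23577 + 9 \left(-33\right) \left(-32\right) = -23577 - -9504 = -23577 + 9504 = -14073$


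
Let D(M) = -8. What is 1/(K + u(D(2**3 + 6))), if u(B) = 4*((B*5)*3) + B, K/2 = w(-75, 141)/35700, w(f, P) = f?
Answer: -238/116145 ≈ -0.0020492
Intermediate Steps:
K = -1/238 (K = 2*(-75/35700) = 2*(-75*1/35700) = 2*(-1/476) = -1/238 ≈ -0.0042017)
u(B) = 61*B (u(B) = 4*((5*B)*3) + B = 4*(15*B) + B = 60*B + B = 61*B)
1/(K + u(D(2**3 + 6))) = 1/(-1/238 + 61*(-8)) = 1/(-1/238 - 488) = 1/(-116145/238) = -238/116145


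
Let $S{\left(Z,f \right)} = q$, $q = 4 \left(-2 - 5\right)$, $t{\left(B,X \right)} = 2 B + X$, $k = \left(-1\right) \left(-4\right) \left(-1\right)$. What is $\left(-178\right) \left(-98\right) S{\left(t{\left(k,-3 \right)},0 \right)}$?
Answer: $-488432$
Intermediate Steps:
$k = -4$ ($k = 4 \left(-1\right) = -4$)
$t{\left(B,X \right)} = X + 2 B$
$q = -28$ ($q = 4 \left(-7\right) = -28$)
$S{\left(Z,f \right)} = -28$
$\left(-178\right) \left(-98\right) S{\left(t{\left(k,-3 \right)},0 \right)} = \left(-178\right) \left(-98\right) \left(-28\right) = 17444 \left(-28\right) = -488432$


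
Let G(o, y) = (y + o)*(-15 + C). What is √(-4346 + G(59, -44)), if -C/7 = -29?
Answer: I*√1526 ≈ 39.064*I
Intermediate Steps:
C = 203 (C = -7*(-29) = 203)
G(o, y) = 188*o + 188*y (G(o, y) = (y + o)*(-15 + 203) = (o + y)*188 = 188*o + 188*y)
√(-4346 + G(59, -44)) = √(-4346 + (188*59 + 188*(-44))) = √(-4346 + (11092 - 8272)) = √(-4346 + 2820) = √(-1526) = I*√1526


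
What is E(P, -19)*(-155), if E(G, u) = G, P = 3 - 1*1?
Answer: -310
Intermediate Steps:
P = 2 (P = 3 - 1 = 2)
E(P, -19)*(-155) = 2*(-155) = -310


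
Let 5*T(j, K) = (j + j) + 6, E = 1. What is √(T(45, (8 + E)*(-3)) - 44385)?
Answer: I*√1109145/5 ≈ 210.63*I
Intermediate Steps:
T(j, K) = 6/5 + 2*j/5 (T(j, K) = ((j + j) + 6)/5 = (2*j + 6)/5 = (6 + 2*j)/5 = 6/5 + 2*j/5)
√(T(45, (8 + E)*(-3)) - 44385) = √((6/5 + (⅖)*45) - 44385) = √((6/5 + 18) - 44385) = √(96/5 - 44385) = √(-221829/5) = I*√1109145/5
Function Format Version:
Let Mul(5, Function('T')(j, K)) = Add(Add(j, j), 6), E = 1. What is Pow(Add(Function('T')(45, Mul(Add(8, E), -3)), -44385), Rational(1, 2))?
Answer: Mul(Rational(1, 5), I, Pow(1109145, Rational(1, 2))) ≈ Mul(210.63, I)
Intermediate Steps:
Function('T')(j, K) = Add(Rational(6, 5), Mul(Rational(2, 5), j)) (Function('T')(j, K) = Mul(Rational(1, 5), Add(Add(j, j), 6)) = Mul(Rational(1, 5), Add(Mul(2, j), 6)) = Mul(Rational(1, 5), Add(6, Mul(2, j))) = Add(Rational(6, 5), Mul(Rational(2, 5), j)))
Pow(Add(Function('T')(45, Mul(Add(8, E), -3)), -44385), Rational(1, 2)) = Pow(Add(Add(Rational(6, 5), Mul(Rational(2, 5), 45)), -44385), Rational(1, 2)) = Pow(Add(Add(Rational(6, 5), 18), -44385), Rational(1, 2)) = Pow(Add(Rational(96, 5), -44385), Rational(1, 2)) = Pow(Rational(-221829, 5), Rational(1, 2)) = Mul(Rational(1, 5), I, Pow(1109145, Rational(1, 2)))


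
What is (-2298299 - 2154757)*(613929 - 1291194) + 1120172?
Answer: 3015900092012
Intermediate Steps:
(-2298299 - 2154757)*(613929 - 1291194) + 1120172 = -4453056*(-677265) + 1120172 = 3015898971840 + 1120172 = 3015900092012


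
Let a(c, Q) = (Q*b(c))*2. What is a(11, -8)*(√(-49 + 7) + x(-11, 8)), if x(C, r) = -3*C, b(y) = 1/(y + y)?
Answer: -24 - 8*I*√42/11 ≈ -24.0 - 4.7133*I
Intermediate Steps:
b(y) = 1/(2*y)
a(c, Q) = Q/c (a(c, Q) = (Q*(1/(2*c)))*2 = (Q/(2*c))*2 = Q/c)
a(11, -8)*(√(-49 + 7) + x(-11, 8)) = (-8/11)*(√(-49 + 7) - 3*(-11)) = (-8*1/11)*(√(-42) + 33) = -8*(I*√42 + 33)/11 = -8*(33 + I*√42)/11 = -24 - 8*I*√42/11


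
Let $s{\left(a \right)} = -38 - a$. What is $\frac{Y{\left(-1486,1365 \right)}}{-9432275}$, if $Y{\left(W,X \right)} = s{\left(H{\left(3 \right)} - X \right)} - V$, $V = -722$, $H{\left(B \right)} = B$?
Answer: $- \frac{2046}{9432275} \approx -0.00021691$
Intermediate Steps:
$Y{\left(W,X \right)} = 681 + X$ ($Y{\left(W,X \right)} = \left(-38 - \left(3 - X\right)\right) - -722 = \left(-38 + \left(-3 + X\right)\right) + 722 = \left(-41 + X\right) + 722 = 681 + X$)
$\frac{Y{\left(-1486,1365 \right)}}{-9432275} = \frac{681 + 1365}{-9432275} = 2046 \left(- \frac{1}{9432275}\right) = - \frac{2046}{9432275}$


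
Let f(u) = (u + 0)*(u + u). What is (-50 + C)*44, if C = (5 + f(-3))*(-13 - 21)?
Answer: -36608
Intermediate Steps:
f(u) = 2*u² (f(u) = u*(2*u) = 2*u²)
C = -782 (C = (5 + 2*(-3)²)*(-13 - 21) = (5 + 2*9)*(-34) = (5 + 18)*(-34) = 23*(-34) = -782)
(-50 + C)*44 = (-50 - 782)*44 = -832*44 = -36608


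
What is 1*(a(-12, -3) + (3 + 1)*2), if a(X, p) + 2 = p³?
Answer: -21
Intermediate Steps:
a(X, p) = -2 + p³
1*(a(-12, -3) + (3 + 1)*2) = 1*((-2 + (-3)³) + (3 + 1)*2) = 1*((-2 - 27) + 4*2) = 1*(-29 + 8) = 1*(-21) = -21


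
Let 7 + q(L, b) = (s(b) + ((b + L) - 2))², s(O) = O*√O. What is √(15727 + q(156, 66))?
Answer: 4*√(21976 + 1815*√66) ≈ 766.51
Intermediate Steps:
s(O) = O^(3/2)
q(L, b) = -7 + (-2 + L + b + b^(3/2))² (q(L, b) = -7 + (b^(3/2) + ((b + L) - 2))² = -7 + (b^(3/2) + ((L + b) - 2))² = -7 + (b^(3/2) + (-2 + L + b))² = -7 + (-2 + L + b + b^(3/2))²)
√(15727 + q(156, 66)) = √(15727 + (-7 + (-2 + 156 + 66 + 66^(3/2))²)) = √(15727 + (-7 + (-2 + 156 + 66 + 66*√66)²)) = √(15727 + (-7 + (220 + 66*√66)²)) = √(15720 + (220 + 66*√66)²)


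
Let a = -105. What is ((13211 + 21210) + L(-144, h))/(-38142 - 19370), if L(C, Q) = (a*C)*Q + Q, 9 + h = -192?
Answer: 751225/14378 ≈ 52.248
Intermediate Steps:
h = -201 (h = -9 - 192 = -201)
L(C, Q) = Q - 105*C*Q (L(C, Q) = (-105*C)*Q + Q = -105*C*Q + Q = Q - 105*C*Q)
((13211 + 21210) + L(-144, h))/(-38142 - 19370) = ((13211 + 21210) - 201*(1 - 105*(-144)))/(-38142 - 19370) = (34421 - 201*(1 + 15120))/(-57512) = (34421 - 201*15121)*(-1/57512) = (34421 - 3039321)*(-1/57512) = -3004900*(-1/57512) = 751225/14378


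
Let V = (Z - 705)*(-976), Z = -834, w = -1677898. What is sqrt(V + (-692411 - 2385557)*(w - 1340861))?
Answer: 4*sqrt(580727818986) ≈ 3.0482e+6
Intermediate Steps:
V = 1502064 (V = (-834 - 705)*(-976) = -1539*(-976) = 1502064)
sqrt(V + (-692411 - 2385557)*(w - 1340861)) = sqrt(1502064 + (-692411 - 2385557)*(-1677898 - 1340861)) = sqrt(1502064 - 3077968*(-3018759)) = sqrt(1502064 + 9291643601712) = sqrt(9291645103776) = 4*sqrt(580727818986)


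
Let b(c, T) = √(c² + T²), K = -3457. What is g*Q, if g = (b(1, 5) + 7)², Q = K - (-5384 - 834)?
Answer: 207075 + 38654*√26 ≈ 4.0417e+5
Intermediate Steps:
Q = 2761 (Q = -3457 - (-5384 - 834) = -3457 - 1*(-6218) = -3457 + 6218 = 2761)
b(c, T) = √(T² + c²)
g = (7 + √26)² (g = (√(5² + 1²) + 7)² = (√(25 + 1) + 7)² = (√26 + 7)² = (7 + √26)² ≈ 146.39)
g*Q = (7 + √26)²*2761 = 2761*(7 + √26)²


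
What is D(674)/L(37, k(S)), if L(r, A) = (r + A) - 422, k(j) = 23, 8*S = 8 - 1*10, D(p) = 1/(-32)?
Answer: 1/11584 ≈ 8.6326e-5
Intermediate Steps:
D(p) = -1/32
S = -¼ (S = (8 - 1*10)/8 = (8 - 10)/8 = (⅛)*(-2) = -¼ ≈ -0.25000)
L(r, A) = -422 + A + r (L(r, A) = (A + r) - 422 = -422 + A + r)
D(674)/L(37, k(S)) = -1/(32*(-422 + 23 + 37)) = -1/32/(-362) = -1/32*(-1/362) = 1/11584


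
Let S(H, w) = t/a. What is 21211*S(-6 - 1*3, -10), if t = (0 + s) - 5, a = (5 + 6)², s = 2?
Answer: -63633/121 ≈ -525.89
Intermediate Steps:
a = 121 (a = 11² = 121)
t = -3 (t = (0 + 2) - 5 = 2 - 5 = -3)
S(H, w) = -3/121
21211*S(-6 - 1*3, -10) = 21211*(-3/121) = -63633/121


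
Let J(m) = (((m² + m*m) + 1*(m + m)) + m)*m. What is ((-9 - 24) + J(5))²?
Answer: 85264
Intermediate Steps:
J(m) = m*(2*m² + 3*m) (J(m) = (((m² + m²) + 1*(2*m)) + m)*m = ((2*m² + 2*m) + m)*m = ((2*m + 2*m²) + m)*m = (2*m² + 3*m)*m = m*(2*m² + 3*m))
((-9 - 24) + J(5))² = ((-9 - 24) + 5²*(3 + 2*5))² = (-33 + 25*(3 + 10))² = (-33 + 25*13)² = (-33 + 325)² = 292² = 85264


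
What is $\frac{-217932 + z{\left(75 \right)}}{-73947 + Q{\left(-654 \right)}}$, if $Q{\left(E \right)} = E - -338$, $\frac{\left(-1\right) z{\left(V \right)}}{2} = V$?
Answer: $\frac{218082}{74263} \approx 2.9366$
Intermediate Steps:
$z{\left(V \right)} = - 2 V$
$Q{\left(E \right)} = 338 + E$ ($Q{\left(E \right)} = E + 338 = 338 + E$)
$\frac{-217932 + z{\left(75 \right)}}{-73947 + Q{\left(-654 \right)}} = \frac{-217932 - 150}{-73947 + \left(338 - 654\right)} = \frac{-217932 - 150}{-73947 - 316} = - \frac{218082}{-74263} = \left(-218082\right) \left(- \frac{1}{74263}\right) = \frac{218082}{74263}$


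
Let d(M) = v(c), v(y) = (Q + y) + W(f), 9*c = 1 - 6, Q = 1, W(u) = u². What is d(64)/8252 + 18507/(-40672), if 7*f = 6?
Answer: -542969891/1193635296 ≈ -0.45489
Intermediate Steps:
f = 6/7 (f = (⅐)*6 = 6/7 ≈ 0.85714)
c = -5/9 (c = (1 - 6)/9 = (⅑)*(-5) = -5/9 ≈ -0.55556)
v(y) = 85/49 + y (v(y) = (1 + y) + (6/7)² = (1 + y) + 36/49 = 85/49 + y)
d(M) = 520/441 (d(M) = 85/49 - 5/9 = 520/441)
d(64)/8252 + 18507/(-40672) = (520/441)/8252 + 18507/(-40672) = (520/441)*(1/8252) + 18507*(-1/40672) = 130/909783 - 597/1312 = -542969891/1193635296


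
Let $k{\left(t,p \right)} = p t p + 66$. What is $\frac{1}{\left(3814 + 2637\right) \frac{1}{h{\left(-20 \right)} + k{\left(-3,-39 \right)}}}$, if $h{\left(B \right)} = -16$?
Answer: $- \frac{4513}{6451} \approx -0.69958$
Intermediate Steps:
$k{\left(t,p \right)} = 66 + t p^{2}$ ($k{\left(t,p \right)} = t p^{2} + 66 = 66 + t p^{2}$)
$\frac{1}{\left(3814 + 2637\right) \frac{1}{h{\left(-20 \right)} + k{\left(-3,-39 \right)}}} = \frac{1}{\left(3814 + 2637\right) \frac{1}{-16 + \left(66 - 3 \left(-39\right)^{2}\right)}} = \frac{1}{6451 \frac{1}{-16 + \left(66 - 4563\right)}} = \frac{1}{6451 \frac{1}{-16 - 4497}} = \frac{1}{6451 \frac{1}{-4513}} = \frac{1}{6451 \left(- \frac{1}{4513}\right)} = \frac{1}{- \frac{6451}{4513}} = - \frac{4513}{6451}$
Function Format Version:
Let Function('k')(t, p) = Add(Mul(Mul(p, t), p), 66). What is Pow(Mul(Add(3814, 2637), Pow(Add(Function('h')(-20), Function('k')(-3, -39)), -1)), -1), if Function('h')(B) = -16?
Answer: Rational(-4513, 6451) ≈ -0.69958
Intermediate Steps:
Function('k')(t, p) = Add(66, Mul(t, Pow(p, 2))) (Function('k')(t, p) = Add(Mul(t, Pow(p, 2)), 66) = Add(66, Mul(t, Pow(p, 2))))
Pow(Mul(Add(3814, 2637), Pow(Add(Function('h')(-20), Function('k')(-3, -39)), -1)), -1) = Pow(Mul(Add(3814, 2637), Pow(Add(-16, Add(66, Mul(-3, Pow(-39, 2)))), -1)), -1) = Pow(Mul(6451, Pow(Add(-16, Add(66, Mul(-3, 1521))), -1)), -1) = Pow(Mul(6451, Pow(Add(-16, Add(66, -4563)), -1)), -1) = Pow(Mul(6451, Pow(Add(-16, -4497), -1)), -1) = Pow(Mul(6451, Pow(-4513, -1)), -1) = Pow(Mul(6451, Rational(-1, 4513)), -1) = Pow(Rational(-6451, 4513), -1) = Rational(-4513, 6451)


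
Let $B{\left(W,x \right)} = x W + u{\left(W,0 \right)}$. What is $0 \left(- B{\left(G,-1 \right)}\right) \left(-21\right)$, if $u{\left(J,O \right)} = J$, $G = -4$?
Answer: $0$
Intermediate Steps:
$B{\left(W,x \right)} = W + W x$ ($B{\left(W,x \right)} = x W + W = W x + W = W + W x$)
$0 \left(- B{\left(G,-1 \right)}\right) \left(-21\right) = 0 \left(- \left(-4\right) \left(1 - 1\right)\right) \left(-21\right) = 0 \left(- \left(-4\right) 0\right) \left(-21\right) = 0 \left(\left(-1\right) 0\right) \left(-21\right) = 0 \cdot 0 \left(-21\right) = 0 \left(-21\right) = 0$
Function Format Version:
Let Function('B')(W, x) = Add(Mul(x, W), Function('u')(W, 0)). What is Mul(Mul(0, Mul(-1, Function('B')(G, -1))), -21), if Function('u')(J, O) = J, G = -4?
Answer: 0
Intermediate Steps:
Function('B')(W, x) = Add(W, Mul(W, x)) (Function('B')(W, x) = Add(Mul(x, W), W) = Add(Mul(W, x), W) = Add(W, Mul(W, x)))
Mul(Mul(0, Mul(-1, Function('B')(G, -1))), -21) = Mul(Mul(0, Mul(-1, Mul(-4, Add(1, -1)))), -21) = Mul(Mul(0, Mul(-1, Mul(-4, 0))), -21) = Mul(Mul(0, Mul(-1, 0)), -21) = Mul(Mul(0, 0), -21) = Mul(0, -21) = 0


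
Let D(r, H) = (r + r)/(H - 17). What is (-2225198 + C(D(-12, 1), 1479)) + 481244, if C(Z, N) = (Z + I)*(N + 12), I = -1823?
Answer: -8919621/2 ≈ -4.4598e+6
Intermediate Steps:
D(r, H) = 2*r/(-17 + H) (D(r, H) = (2*r)/(-17 + H) = 2*r/(-17 + H))
C(Z, N) = (-1823 + Z)*(12 + N) (C(Z, N) = (Z - 1823)*(N + 12) = (-1823 + Z)*(12 + N))
(-2225198 + C(D(-12, 1), 1479)) + 481244 = (-2225198 + (-21876 - 1823*1479 + 12*(2*(-12)/(-17 + 1)) + 1479*(2*(-12)/(-17 + 1)))) + 481244 = (-2225198 + (-21876 - 2696217 + 12*(2*(-12)/(-16)) + 1479*(2*(-12)/(-16)))) + 481244 = (-2225198 + (-21876 - 2696217 + 12*(2*(-12)*(-1/16)) + 1479*(2*(-12)*(-1/16)))) + 481244 = (-2225198 + (-21876 - 2696217 + 12*(3/2) + 1479*(3/2))) + 481244 = (-2225198 + (-21876 - 2696217 + 18 + 4437/2)) + 481244 = (-2225198 - 5431713/2) + 481244 = -9882109/2 + 481244 = -8919621/2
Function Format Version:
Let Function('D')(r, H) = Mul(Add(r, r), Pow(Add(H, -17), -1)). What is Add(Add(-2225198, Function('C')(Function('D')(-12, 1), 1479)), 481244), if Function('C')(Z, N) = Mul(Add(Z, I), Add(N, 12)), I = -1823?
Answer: Rational(-8919621, 2) ≈ -4.4598e+6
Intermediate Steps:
Function('D')(r, H) = Mul(2, r, Pow(Add(-17, H), -1)) (Function('D')(r, H) = Mul(Mul(2, r), Pow(Add(-17, H), -1)) = Mul(2, r, Pow(Add(-17, H), -1)))
Function('C')(Z, N) = Mul(Add(-1823, Z), Add(12, N)) (Function('C')(Z, N) = Mul(Add(Z, -1823), Add(N, 12)) = Mul(Add(-1823, Z), Add(12, N)))
Add(Add(-2225198, Function('C')(Function('D')(-12, 1), 1479)), 481244) = Add(Add(-2225198, Add(-21876, Mul(-1823, 1479), Mul(12, Mul(2, -12, Pow(Add(-17, 1), -1))), Mul(1479, Mul(2, -12, Pow(Add(-17, 1), -1))))), 481244) = Add(Add(-2225198, Add(-21876, -2696217, Mul(12, Mul(2, -12, Pow(-16, -1))), Mul(1479, Mul(2, -12, Pow(-16, -1))))), 481244) = Add(Add(-2225198, Add(-21876, -2696217, Mul(12, Mul(2, -12, Rational(-1, 16))), Mul(1479, Mul(2, -12, Rational(-1, 16))))), 481244) = Add(Add(-2225198, Add(-21876, -2696217, Mul(12, Rational(3, 2)), Mul(1479, Rational(3, 2)))), 481244) = Add(Add(-2225198, Add(-21876, -2696217, 18, Rational(4437, 2))), 481244) = Add(Add(-2225198, Rational(-5431713, 2)), 481244) = Add(Rational(-9882109, 2), 481244) = Rational(-8919621, 2)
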